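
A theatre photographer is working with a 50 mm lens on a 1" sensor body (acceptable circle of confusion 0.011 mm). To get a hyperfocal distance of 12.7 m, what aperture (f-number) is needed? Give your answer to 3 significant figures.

Rearrange H = f²/(N·c) + f for N: N = f² / ((H − f)·c).
N = 50² / ((12700 − 50) × 0.011) = 2500 / 139.2 ≈ 18.

f/18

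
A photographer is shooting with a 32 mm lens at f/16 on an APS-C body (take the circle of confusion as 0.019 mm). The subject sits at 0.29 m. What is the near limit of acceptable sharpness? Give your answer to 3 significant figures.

269 mm

Hyperfocal distance H = f²/(N·c) + f = 32²/(16 × 0.019) + 32 = 1024/0.304 + 32 ≈ 3400.4 mm ≈ 3.400 m.
Near limit Dn = s·(H − f)/(H + s − 2f) = 290 × (3400.4 − 32) / (3400.4 + 290 − 2 × 32) = 290 × 3368.4 / 3626.4 ≈ 269.37 mm.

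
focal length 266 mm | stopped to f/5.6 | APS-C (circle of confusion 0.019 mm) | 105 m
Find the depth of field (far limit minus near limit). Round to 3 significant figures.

Hyperfocal distance H = f²/(N·c) + f = 266²/(5.6 × 0.019) + 266 = 70756/0.1064 + 266 ≈ 665266.0 mm ≈ 665.3 m.
Near limit Dn = s·(H − f)/(H + s − 2f) = 105000 × (665266.0 − 266) / (665266.0 + 105000 − 2 × 266) = 105000 × 665000.0 / 769734.0 ≈ 90713 mm.
Far limit Df = s·(H − f)/(H − s) = 105000 × (665266.0 − 266) / (665266.0 − 105000) = 105000 × 665000.0 / 560266.0 ≈ 124628 mm.
Depth of field = Df − Dn = 124628 − 90713 ≈ 33915 mm ≈ 33.9 m.

33.9 m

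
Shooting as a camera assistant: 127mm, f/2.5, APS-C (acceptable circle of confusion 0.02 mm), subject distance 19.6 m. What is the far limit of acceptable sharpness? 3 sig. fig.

Hyperfocal distance H = f²/(N·c) + f = 127²/(2.5 × 0.02) + 127 = 16129/0.05 + 127 ≈ 322707.0 mm ≈ 322.7 m.
Far limit Df = s·(H − f)/(H − s) = 19600 × (322707.0 − 127) / (322707.0 − 19600) = 19600 × 322580.0 / 303107.0 ≈ 20859 mm ≈ 20.9 m.

20.9 m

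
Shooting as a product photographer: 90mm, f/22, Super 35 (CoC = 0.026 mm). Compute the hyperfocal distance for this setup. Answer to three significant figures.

Hyperfocal distance H = f²/(N·c) + f = 90²/(22 × 0.026) + 90 = 8100/0.572 + 90 ≈ 14250.8 mm ≈ 14.3 m.

14.3 m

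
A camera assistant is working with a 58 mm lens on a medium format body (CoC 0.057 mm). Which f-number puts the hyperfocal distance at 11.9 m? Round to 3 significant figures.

f/4.98

Rearrange H = f²/(N·c) + f for N: N = f² / ((H − f)·c).
N = 58² / ((11900 − 58) × 0.057) = 3364 / 675.0 ≈ 4.98.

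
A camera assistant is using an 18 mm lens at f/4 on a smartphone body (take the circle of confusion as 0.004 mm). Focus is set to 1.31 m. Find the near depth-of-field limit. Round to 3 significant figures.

1.23 m

Hyperfocal distance H = f²/(N·c) + f = 18²/(4 × 0.004) + 18 = 324/0.016 + 18 ≈ 20268.0 mm ≈ 20.27 m.
Near limit Dn = s·(H − f)/(H + s − 2f) = 1310 × (20268.0 − 18) / (20268.0 + 1310 − 2 × 18) = 1310 × 20250.0 / 21542.0 ≈ 1231.4 mm ≈ 1.23 m.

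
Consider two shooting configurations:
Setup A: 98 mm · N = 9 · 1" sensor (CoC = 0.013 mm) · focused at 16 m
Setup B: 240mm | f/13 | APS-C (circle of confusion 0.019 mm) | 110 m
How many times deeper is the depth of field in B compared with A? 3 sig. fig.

20.7

Setup A: H = 98²/(9×0.013) + 98 ≈ 82183.5 mm; DoF = Df − Dn = 19844.3 − 13403.4 ≈ 6440.9 mm.
Setup B: H = 240²/(13×0.019) + 240 ≈ 233438.4 mm; DoF = Df − Dn = 207811 − 74796 ≈ 133015 mm.
Ratio = 133015 / 6440.9 ≈ 20.7.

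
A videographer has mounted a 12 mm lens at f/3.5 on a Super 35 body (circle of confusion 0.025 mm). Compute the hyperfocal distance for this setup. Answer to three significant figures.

1.66 m

Hyperfocal distance H = f²/(N·c) + f = 12²/(3.5 × 0.025) + 12 = 144/0.0875 + 12 ≈ 1657.7 mm ≈ 1.66 m.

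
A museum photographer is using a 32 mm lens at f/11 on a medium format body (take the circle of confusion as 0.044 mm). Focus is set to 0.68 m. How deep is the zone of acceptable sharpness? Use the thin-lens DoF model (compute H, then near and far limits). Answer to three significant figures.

Hyperfocal distance H = f²/(N·c) + f = 32²/(11 × 0.044) + 32 = 1024/0.484 + 32 ≈ 2147.7 mm ≈ 2.148 m.
Near limit Dn = s·(H − f)/(H + s − 2f) = 680 × (2147.7 − 32) / (2147.7 + 680 − 2 × 32) = 680 × 2115.7 / 2763.7 ≈ 520.56 mm.
Far limit Df = s·(H − f)/(H − s) = 680 × (2147.7 − 32) / (2147.7 − 680) = 680 × 2115.7 / 1467.7 ≈ 980.22 mm.
Depth of field = Df − Dn = 980.22 − 520.56 ≈ 459.66 mm.

460 mm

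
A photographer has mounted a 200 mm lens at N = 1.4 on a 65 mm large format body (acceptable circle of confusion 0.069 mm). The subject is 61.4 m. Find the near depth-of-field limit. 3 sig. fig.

53.5 m

Hyperfocal distance H = f²/(N·c) + f = 200²/(1.4 × 0.069) + 200 = 40000/0.0966 + 200 ≈ 414278.7 mm ≈ 414.3 m.
Near limit Dn = s·(H − f)/(H + s − 2f) = 61400 × (414278.7 − 200) / (414278.7 + 61400 − 2 × 200) = 61400 × 414078.7 / 475278.7 ≈ 53494 mm ≈ 53.5 m.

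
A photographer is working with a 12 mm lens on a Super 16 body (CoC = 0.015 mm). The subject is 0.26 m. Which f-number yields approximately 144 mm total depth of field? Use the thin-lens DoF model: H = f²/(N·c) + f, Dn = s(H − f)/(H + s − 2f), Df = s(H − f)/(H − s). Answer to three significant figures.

Write h = H − f = f²/(N·c). The thin-lens limits are Dn = s·h/(h + (s−f)) and Df = s·h/(h − (s−f)), so DoF = Df − Dn = 2·s·(s−f)·h / (h² − (s−f)²).
That is a quadratic in h: DoF·h² − 2·s·(s−f)·h − DoF·(s−f)² = 0 ⇒ h = (s−f)·(s + √(s² + DoF²)) / DoF = 248 × (260 + √(260² + 144²)) / 144 = 248 × (260 + 297.214) / 144 ≈ 959.65 mm.
Then N = f²/(c·h) = 12² / (0.015 × 959.65) = 144 / 14.395 ≈ 10.

f/10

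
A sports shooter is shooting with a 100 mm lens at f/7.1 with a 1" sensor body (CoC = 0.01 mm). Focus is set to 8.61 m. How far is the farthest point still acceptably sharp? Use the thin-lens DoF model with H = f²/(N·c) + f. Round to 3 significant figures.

9.16 m

Hyperfocal distance H = f²/(N·c) + f = 100²/(7.1 × 0.01) + 100 = 10000/0.071 + 100 ≈ 140945.1 mm ≈ 140.9 m.
Far limit Df = s·(H − f)/(H − s) = 8610 × (140945.1 − 100) / (140945.1 − 8610) = 8610 × 140845.1 / 132335.1 ≈ 9163.7 mm ≈ 9.16 m.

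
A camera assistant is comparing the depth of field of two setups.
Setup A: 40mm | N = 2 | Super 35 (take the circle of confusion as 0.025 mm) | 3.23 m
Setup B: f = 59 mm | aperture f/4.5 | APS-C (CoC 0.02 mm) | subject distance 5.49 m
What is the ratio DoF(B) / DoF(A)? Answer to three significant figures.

Setup A: H = 40²/(2×0.025) + 40 ≈ 32040.0 mm; DoF = Df − Dn = 3587.64 − 2937.20 ≈ 650.44 mm.
Setup B: H = 59²/(4.5×0.02) + 59 ≈ 38736.8 mm; DoF = Df − Dn = 6386.8 − 4814.0 ≈ 1572.8 mm.
Ratio = 1572.8 / 650.44 ≈ 2.42.

2.42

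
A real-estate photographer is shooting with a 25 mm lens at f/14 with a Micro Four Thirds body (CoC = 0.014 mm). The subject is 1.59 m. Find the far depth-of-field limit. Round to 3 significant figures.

3.12 m

Hyperfocal distance H = f²/(N·c) + f = 25²/(14 × 0.014) + 25 = 625/0.196 + 25 ≈ 3213.8 mm ≈ 3.214 m.
Far limit Df = s·(H − f)/(H − s) = 1590 × (3213.8 − 25) / (3213.8 − 1590) = 1590 × 3188.8 / 1623.8 ≈ 3122.4 mm ≈ 3.12 m.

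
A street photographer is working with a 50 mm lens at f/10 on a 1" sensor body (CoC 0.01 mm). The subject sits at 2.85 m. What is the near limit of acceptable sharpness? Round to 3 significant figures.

2.56 m

Hyperfocal distance H = f²/(N·c) + f = 50²/(10 × 0.01) + 50 = 2500/0.1 + 50 ≈ 25050.0 mm ≈ 25.05 m.
Near limit Dn = s·(H − f)/(H + s − 2f) = 2850 × (25050.0 − 50) / (25050.0 + 2850 − 2 × 50) = 2850 × 25000.0 / 27800.0 ≈ 2562.9 mm ≈ 2.56 m.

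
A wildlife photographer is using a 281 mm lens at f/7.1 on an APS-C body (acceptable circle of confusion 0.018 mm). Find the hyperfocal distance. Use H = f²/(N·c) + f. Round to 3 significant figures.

618 m

Hyperfocal distance H = f²/(N·c) + f = 281²/(7.1 × 0.018) + 281 = 78961/0.1278 + 281 ≈ 618129.2 mm ≈ 618 m.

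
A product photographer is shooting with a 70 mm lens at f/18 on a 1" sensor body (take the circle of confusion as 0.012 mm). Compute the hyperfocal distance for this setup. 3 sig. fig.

22.8 m

Hyperfocal distance H = f²/(N·c) + f = 70²/(18 × 0.012) + 70 = 4900/0.216 + 70 ≈ 22755.2 mm ≈ 22.8 m.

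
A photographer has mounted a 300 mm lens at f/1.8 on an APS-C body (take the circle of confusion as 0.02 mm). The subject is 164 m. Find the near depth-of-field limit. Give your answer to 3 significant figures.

Hyperfocal distance H = f²/(N·c) + f = 300²/(1.8 × 0.02) + 300 = 90000/0.036 + 300 ≈ 2500300.0 mm ≈ 2500 m.
Near limit Dn = s·(H − f)/(H + s − 2f) = 164000 × (2500300.0 − 300) / (2500300.0 + 164000 − 2 × 300) = 164000 × 2500000.0 / 2663700.0 ≈ 153921 mm ≈ 154 m.

154 m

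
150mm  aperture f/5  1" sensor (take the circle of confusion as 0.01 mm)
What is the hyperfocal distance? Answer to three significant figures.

450 m

Hyperfocal distance H = f²/(N·c) + f = 150²/(5 × 0.01) + 150 = 22500/0.05 + 150 ≈ 450150.0 mm ≈ 450 m.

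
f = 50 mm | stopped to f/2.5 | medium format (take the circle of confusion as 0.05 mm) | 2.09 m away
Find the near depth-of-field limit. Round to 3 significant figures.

Hyperfocal distance H = f²/(N·c) + f = 50²/(2.5 × 0.05) + 50 = 2500/0.125 + 50 ≈ 20050.0 mm ≈ 20.05 m.
Near limit Dn = s·(H − f)/(H + s − 2f) = 2090 × (20050.0 − 50) / (20050.0 + 2090 − 2 × 50) = 2090 × 20000.0 / 22040.0 ≈ 1896.6 mm ≈ 1.90 m.

1.90 m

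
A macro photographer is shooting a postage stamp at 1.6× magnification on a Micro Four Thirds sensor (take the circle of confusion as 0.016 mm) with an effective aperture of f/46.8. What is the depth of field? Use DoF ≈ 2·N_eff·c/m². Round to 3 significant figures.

0.585 mm

At magnification m, DoF ≈ 2·N_eff·c/m² = 2 × 46.8 × 0.016 / 1.6² = 1.498 / 2.56 ≈ 0.585 mm.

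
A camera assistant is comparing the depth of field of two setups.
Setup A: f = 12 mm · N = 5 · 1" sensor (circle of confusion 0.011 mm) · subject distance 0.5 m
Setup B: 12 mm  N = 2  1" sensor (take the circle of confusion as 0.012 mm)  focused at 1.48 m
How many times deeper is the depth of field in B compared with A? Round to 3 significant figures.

3.99

Setup A: H = 12²/(5×0.011) + 12 ≈ 2630.2 mm; DoF = Df − Dn = 614.54 − 421.45 ≈ 193.09 mm.
Setup B: H = 12²/(2×0.012) + 12 ≈ 6012.0 mm; DoF = Df − Dn = 1959.40 − 1189.07 ≈ 770.33 mm.
Ratio = 770.33 / 193.09 ≈ 3.99.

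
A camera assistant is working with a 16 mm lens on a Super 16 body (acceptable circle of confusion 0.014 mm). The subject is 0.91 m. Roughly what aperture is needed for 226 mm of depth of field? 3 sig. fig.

f/2.50

Write h = H − f = f²/(N·c). The thin-lens limits are Dn = s·h/(h + (s−f)) and Df = s·h/(h − (s−f)), so DoF = Df − Dn = 2·s·(s−f)·h / (h² − (s−f)²).
That is a quadratic in h: DoF·h² − 2·s·(s−f)·h − DoF·(s−f)² = 0 ⇒ h = (s−f)·(s + √(s² + DoF²)) / DoF = 894 × (910 + √(910² + 226²)) / 226 = 894 × (910 + 937.644) / 226 ≈ 7308.8 mm.
Then N = f²/(c·h) = 16² / (0.014 × 7308.8) = 256 / 102.32 ≈ 2.50.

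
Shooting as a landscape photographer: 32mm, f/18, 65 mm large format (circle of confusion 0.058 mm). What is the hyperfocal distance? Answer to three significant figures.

Hyperfocal distance H = f²/(N·c) + f = 32²/(18 × 0.058) + 32 = 1024/1.044 + 32 ≈ 1012.8 mm ≈ 1.01 m.

1.01 m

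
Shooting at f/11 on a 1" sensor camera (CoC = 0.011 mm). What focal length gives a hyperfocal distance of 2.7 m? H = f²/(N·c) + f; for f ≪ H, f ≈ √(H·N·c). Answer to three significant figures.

From H = f²/(N·c) + f, with f ≪ H: f ≈ √(H·N·c) = √(2700 × 11 × 0.011) = √326.70 ≈ 18.07 mm.
Exact: f² + N·c·f − N·c·H = 0 ⇒ f = (−N·c + √((N·c)² + 4·N·c·H))/2 = (−0.121 + √1306.8)/2 ≈ 18.014 mm ≈ 18.0 mm.

18.0 mm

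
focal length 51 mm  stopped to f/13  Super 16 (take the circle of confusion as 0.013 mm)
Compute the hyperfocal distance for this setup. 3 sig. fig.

15.4 m

Hyperfocal distance H = f²/(N·c) + f = 51²/(13 × 0.013) + 51 = 2601/0.169 + 51 ≈ 15441.5 mm ≈ 15.4 m.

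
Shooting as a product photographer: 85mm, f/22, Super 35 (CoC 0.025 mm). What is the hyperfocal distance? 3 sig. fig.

13.2 m

Hyperfocal distance H = f²/(N·c) + f = 85²/(22 × 0.025) + 85 = 7225/0.55 + 85 ≈ 13221.4 mm ≈ 13.2 m.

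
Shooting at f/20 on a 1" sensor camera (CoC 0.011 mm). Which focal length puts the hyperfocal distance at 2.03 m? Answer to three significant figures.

21.0 mm

From H = f²/(N·c) + f, with f ≪ H: f ≈ √(H·N·c) = √(2030 × 20 × 0.011) = √446.60 ≈ 21.13 mm.
Exact: f² + N·c·f − N·c·H = 0 ⇒ f = (−N·c + √((N·c)² + 4·N·c·H))/2 = (−0.22 + √1786.4)/2 ≈ 21.023 mm ≈ 21.0 mm.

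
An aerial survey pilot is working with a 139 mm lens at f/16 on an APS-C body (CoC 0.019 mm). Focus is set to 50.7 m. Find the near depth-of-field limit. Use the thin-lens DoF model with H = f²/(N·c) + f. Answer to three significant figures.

Hyperfocal distance H = f²/(N·c) + f = 139²/(16 × 0.019) + 139 = 19321/0.304 + 139 ≈ 63694.9 mm ≈ 63.69 m.
Near limit Dn = s·(H − f)/(H + s − 2f) = 50700 × (63694.9 − 139) / (63694.9 + 50700 − 2 × 139) = 50700 × 63555.9 / 114116.9 ≈ 28237 mm ≈ 28.2 m.

28.2 m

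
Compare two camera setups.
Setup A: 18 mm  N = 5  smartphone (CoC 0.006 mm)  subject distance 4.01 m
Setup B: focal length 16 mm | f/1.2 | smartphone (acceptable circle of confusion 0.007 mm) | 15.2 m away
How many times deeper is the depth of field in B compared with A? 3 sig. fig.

Setup A: H = 18²/(5×0.006) + 18 ≈ 10818.0 mm; DoF = Df − Dn = 6361.3 − 2927.8 ≈ 3433.5 mm.
Setup B: H = 16²/(1.2×0.007) + 16 ≈ 30492.2 mm; DoF = Df − Dn = 30292 − 10145 ≈ 20147 mm.
Ratio = 20147 / 3433.5 ≈ 5.87.

5.87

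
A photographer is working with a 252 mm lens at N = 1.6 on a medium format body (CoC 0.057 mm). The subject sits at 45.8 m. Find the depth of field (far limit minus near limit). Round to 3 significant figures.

6.02 m

Hyperfocal distance H = f²/(N·c) + f = 252²/(1.6 × 0.057) + 252 = 63504/0.0912 + 252 ≈ 696567.8 mm ≈ 696.6 m.
Near limit Dn = s·(H − f)/(H + s − 2f) = 45800 × (696567.8 − 252) / (696567.8 + 45800 − 2 × 252) = 45800 × 696315.8 / 741863.8 ≈ 42988.0 mm.
Far limit Df = s·(H − f)/(H − s) = 45800 × (696567.8 − 252) / (696567.8 − 45800) = 45800 × 696315.8 / 650767.8 ≈ 49005.6 mm.
Depth of field = Df − Dn = 49005.6 − 42988.0 ≈ 6017.6 mm ≈ 6.02 m.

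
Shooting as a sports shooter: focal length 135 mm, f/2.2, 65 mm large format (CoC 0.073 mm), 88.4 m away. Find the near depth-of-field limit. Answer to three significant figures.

49.7 m

Hyperfocal distance H = f²/(N·c) + f = 135²/(2.2 × 0.073) + 135 = 18225/0.1606 + 135 ≈ 113615.7 mm ≈ 113.6 m.
Near limit Dn = s·(H − f)/(H + s − 2f) = 88400 × (113615.7 − 135) / (113615.7 + 88400 − 2 × 135) = 88400 × 113480.7 / 201745.7 ≈ 49724 mm ≈ 49.7 m.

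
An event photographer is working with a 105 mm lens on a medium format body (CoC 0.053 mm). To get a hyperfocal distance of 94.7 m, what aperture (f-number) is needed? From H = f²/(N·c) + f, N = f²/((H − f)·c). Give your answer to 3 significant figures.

Rearrange H = f²/(N·c) + f for N: N = f² / ((H − f)·c).
N = 105² / ((94700 − 105) × 0.053) = 11025 / 5014 ≈ 2.20.

f/2.20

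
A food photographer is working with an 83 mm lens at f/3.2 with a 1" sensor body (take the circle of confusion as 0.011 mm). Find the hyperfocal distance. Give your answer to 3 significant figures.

196 m

Hyperfocal distance H = f²/(N·c) + f = 83²/(3.2 × 0.011) + 83 = 6889/0.0352 + 83 ≈ 195793.2 mm ≈ 196 m.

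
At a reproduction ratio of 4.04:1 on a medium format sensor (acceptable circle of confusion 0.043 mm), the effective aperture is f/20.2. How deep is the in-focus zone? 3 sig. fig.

At magnification m, DoF ≈ 2·N_eff·c/m² = 2 × 20.2 × 0.043 / 4.04² = 1.737 / 16.32 ≈ 0.106 mm.

0.106 mm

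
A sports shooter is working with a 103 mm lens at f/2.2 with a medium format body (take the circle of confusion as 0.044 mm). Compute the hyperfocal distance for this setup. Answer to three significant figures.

Hyperfocal distance H = f²/(N·c) + f = 103²/(2.2 × 0.044) + 103 = 10609/0.0968 + 103 ≈ 109700.1 mm ≈ 110 m.

110 m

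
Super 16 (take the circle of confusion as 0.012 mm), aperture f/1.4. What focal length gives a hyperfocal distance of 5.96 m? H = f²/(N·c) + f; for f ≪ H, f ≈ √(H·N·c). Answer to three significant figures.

10.0 mm

From H = f²/(N·c) + f, with f ≪ H: f ≈ √(H·N·c) = √(5960 × 1.4 × 0.012) = √100.13 ≈ 10.01 mm.
The +f correction barely moves this — solving exactly, f² + N·c·f − N·c·H = 0 ⇒ f = (−N·c + √((N·c)² + 4·N·c·H))/2 = (−0.0168 + √400.51)/2 ≈ 9.9980 mm, so f ≈ 10.0 mm.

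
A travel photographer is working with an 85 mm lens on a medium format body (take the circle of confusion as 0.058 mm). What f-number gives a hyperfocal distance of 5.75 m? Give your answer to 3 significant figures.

f/22

Rearrange H = f²/(N·c) + f for N: N = f² / ((H − f)·c).
N = 85² / ((5750 − 85) × 0.058) = 7225 / 328.6 ≈ 22.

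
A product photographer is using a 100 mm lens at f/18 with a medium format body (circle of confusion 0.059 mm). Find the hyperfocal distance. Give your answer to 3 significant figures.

Hyperfocal distance H = f²/(N·c) + f = 100²/(18 × 0.059) + 100 = 10000/1.062 + 100 ≈ 9516.2 mm ≈ 9.52 m.

9.52 m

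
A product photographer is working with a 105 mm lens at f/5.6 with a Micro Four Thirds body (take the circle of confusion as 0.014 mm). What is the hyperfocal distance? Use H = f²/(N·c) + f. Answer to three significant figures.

Hyperfocal distance H = f²/(N·c) + f = 105²/(5.6 × 0.014) + 105 = 11025/0.0784 + 105 ≈ 140730.0 mm ≈ 141 m.

141 m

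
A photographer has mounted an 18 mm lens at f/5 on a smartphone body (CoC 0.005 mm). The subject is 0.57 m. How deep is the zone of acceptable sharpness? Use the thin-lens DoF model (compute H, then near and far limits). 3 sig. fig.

Hyperfocal distance H = f²/(N·c) + f = 18²/(5 × 0.005) + 18 = 324/0.025 + 18 ≈ 12978.0 mm ≈ 12.98 m.
Near limit Dn = s·(H − f)/(H + s − 2f) = 570 × (12978.0 − 18) / (12978.0 + 570 − 2 × 18) = 570 × 12960.0 / 13512.0 ≈ 546.714 mm.
Far limit Df = s·(H − f)/(H − s) = 570 × (12978.0 − 18) / (12978.0 − 570) = 570 × 12960.0 / 12408.0 ≈ 595.358 mm.
Depth of field = Df − Dn = 595.358 − 546.714 ≈ 48.644 mm.

48.6 mm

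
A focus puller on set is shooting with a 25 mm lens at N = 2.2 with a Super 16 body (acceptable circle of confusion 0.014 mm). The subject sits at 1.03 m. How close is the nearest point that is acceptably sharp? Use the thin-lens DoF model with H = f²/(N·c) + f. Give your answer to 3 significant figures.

0.981 m

Hyperfocal distance H = f²/(N·c) + f = 25²/(2.2 × 0.014) + 25 = 625/0.0308 + 25 ≈ 20317.2 mm ≈ 20.32 m.
Near limit Dn = s·(H − f)/(H + s − 2f) = 1030 × (20317.2 − 25) / (20317.2 + 1030 − 2 × 25) = 1030 × 20292.2 / 21297.2 ≈ 981.40 mm ≈ 0.981 m.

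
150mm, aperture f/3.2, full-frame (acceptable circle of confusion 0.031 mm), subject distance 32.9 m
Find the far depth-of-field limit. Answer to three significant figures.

Hyperfocal distance H = f²/(N·c) + f = 150²/(3.2 × 0.031) + 150 = 22500/0.0992 + 150 ≈ 226964.5 mm ≈ 227.0 m.
Far limit Df = s·(H − f)/(H − s) = 32900 × (226964.5 − 150) / (226964.5 − 32900) = 32900 × 226814.5 / 194064.5 ≈ 38452 mm ≈ 38.5 m.

38.5 m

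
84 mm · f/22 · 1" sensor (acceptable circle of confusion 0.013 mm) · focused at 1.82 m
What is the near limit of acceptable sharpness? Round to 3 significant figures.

1.70 m

Hyperfocal distance H = f²/(N·c) + f = 84²/(22 × 0.013) + 84 = 7056/0.286 + 84 ≈ 24755.3 mm ≈ 24.76 m.
Near limit Dn = s·(H − f)/(H + s − 2f) = 1820 × (24755.3 − 84) / (24755.3 + 1820 − 2 × 84) = 1820 × 24671.3 / 26407.3 ≈ 1700.4 mm ≈ 1.70 m.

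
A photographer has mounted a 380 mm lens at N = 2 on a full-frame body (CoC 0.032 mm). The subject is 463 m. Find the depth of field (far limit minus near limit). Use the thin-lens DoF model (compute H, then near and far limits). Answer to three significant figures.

Hyperfocal distance H = f²/(N·c) + f = 380²/(2 × 0.032) + 380 = 144400/0.064 + 380 ≈ 2256630.0 mm ≈ 2257 m.
Near limit Dn = s·(H − f)/(H + s − 2f) = 463000 × (2256630.0 − 380) / (2256630.0 + 463000 − 2 × 380) = 463000 × 2256250.0 / 2718870.0 ≈ 384220 mm.
Far limit Df = s·(H − f)/(H − s) = 463000 × (2256630.0 − 380) / (2256630.0 − 463000) = 463000 × 2256250.0 / 1793630.0 ≈ 582419 mm.
Depth of field = Df − Dn = 582419 − 384220 ≈ 198199 mm ≈ 198 m.

198 m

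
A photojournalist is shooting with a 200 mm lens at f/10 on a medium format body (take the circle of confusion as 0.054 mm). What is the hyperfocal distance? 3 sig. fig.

74.3 m

Hyperfocal distance H = f²/(N·c) + f = 200²/(10 × 0.054) + 200 = 40000/0.54 + 200 ≈ 74274.1 mm ≈ 74.3 m.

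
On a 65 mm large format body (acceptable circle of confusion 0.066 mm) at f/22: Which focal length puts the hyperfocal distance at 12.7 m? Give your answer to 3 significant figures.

135 mm

From H = f²/(N·c) + f, with f ≪ H: f ≈ √(H·N·c) = √(12700 × 22 × 0.066) = √18440 ≈ 135.8 mm.
Exact: f² + N·c·f − N·c·H = 0 ⇒ f = (−N·c + √((N·c)² + 4·N·c·H))/2 = (−1.452 + √73764)/2 ≈ 135.07 mm ≈ 135 mm.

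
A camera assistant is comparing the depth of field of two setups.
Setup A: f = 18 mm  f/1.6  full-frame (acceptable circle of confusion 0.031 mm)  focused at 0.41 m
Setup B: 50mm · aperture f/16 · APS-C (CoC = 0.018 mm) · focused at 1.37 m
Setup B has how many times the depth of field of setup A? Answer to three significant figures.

Setup A: H = 18²/(1.6×0.031) + 18 ≈ 6550.3 mm; DoF = Df − Dn = 436.175 − 386.789 ≈ 49.386 mm.
Setup B: H = 50²/(16×0.018) + 50 ≈ 8730.6 mm; DoF = Df − Dn = 1615.69 − 1189.17 ≈ 426.52 mm.
Ratio = 426.52 / 49.386 ≈ 8.64.

8.64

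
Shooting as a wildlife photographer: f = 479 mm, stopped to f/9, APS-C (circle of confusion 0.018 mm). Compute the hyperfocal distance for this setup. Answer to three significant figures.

Hyperfocal distance H = f²/(N·c) + f = 479²/(9 × 0.018) + 479 = 229441/0.162 + 479 ≈ 1416781.5 mm ≈ 1420 m.

1420 m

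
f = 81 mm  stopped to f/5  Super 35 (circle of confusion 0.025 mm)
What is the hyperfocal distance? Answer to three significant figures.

52.6 m

Hyperfocal distance H = f²/(N·c) + f = 81²/(5 × 0.025) + 81 = 6561/0.125 + 81 ≈ 52569.0 mm ≈ 52.6 m.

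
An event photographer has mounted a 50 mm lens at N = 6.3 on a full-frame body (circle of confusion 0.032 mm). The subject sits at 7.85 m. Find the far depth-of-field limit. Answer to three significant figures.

Hyperfocal distance H = f²/(N·c) + f = 50²/(6.3 × 0.032) + 50 = 2500/0.2016 + 50 ≈ 12450.8 mm ≈ 12.45 m.
Far limit Df = s·(H − f)/(H − s) = 7850 × (12450.8 − 50) / (12450.8 − 7850) = 7850 × 12400.8 / 4600.8 ≈ 21159 mm ≈ 21.2 m.

21.2 m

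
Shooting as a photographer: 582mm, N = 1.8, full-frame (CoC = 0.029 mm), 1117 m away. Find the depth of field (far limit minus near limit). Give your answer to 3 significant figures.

Hyperfocal distance H = f²/(N·c) + f = 582²/(1.8 × 0.029) + 582 = 338724/0.0522 + 582 ≈ 6489547.5 mm ≈ 6490 m.
Near limit Dn = s·(H − f)/(H + s − 2f) = 1117000 × (6489547.5 − 582) / (6489547.5 + 1117000 − 2 × 582) = 1117000 × 6488965.5 / 7605383.5 ≈ 953032 mm.
Far limit Df = s·(H − f)/(H − s) = 1117000 × (6489547.5 − 582) / (6489547.5 − 1117000) = 1117000 × 6488965.5 / 5372547.5 ≈ 1349113 mm.
Depth of field = Df − Dn = 1349113 − 953032 ≈ 396081 mm ≈ 396 m.

396 m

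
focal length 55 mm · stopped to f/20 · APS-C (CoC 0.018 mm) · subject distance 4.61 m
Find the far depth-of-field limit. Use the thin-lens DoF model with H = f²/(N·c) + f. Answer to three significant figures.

Hyperfocal distance H = f²/(N·c) + f = 55²/(20 × 0.018) + 55 = 3025/0.36 + 55 ≈ 8457.8 mm ≈ 8.458 m.
Far limit Df = s·(H − f)/(H − s) = 4610 × (8457.8 − 55) / (8457.8 − 4610) = 4610 × 8402.8 / 3847.8 ≈ 10067 mm ≈ 10.1 m.

10.1 m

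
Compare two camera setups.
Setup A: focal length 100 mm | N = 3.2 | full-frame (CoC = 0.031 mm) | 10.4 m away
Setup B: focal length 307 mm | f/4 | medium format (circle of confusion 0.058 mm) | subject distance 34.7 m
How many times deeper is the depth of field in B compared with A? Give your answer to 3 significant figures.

Setup A: H = 100²/(3.2×0.031) + 100 ≈ 100906.5 mm; DoF = Df − Dn = 11583.6 − 9435.9 ≈ 2147.7 mm.
Setup B: H = 307²/(4×0.058) + 307 ≈ 406552.7 mm; DoF = Df − Dn = 37909.4 − 31991.6 ≈ 5917.8 mm.
Ratio = 5917.8 / 2147.7 ≈ 2.76.

2.76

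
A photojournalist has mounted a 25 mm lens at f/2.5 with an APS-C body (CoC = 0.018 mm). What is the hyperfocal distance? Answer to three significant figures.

Hyperfocal distance H = f²/(N·c) + f = 25²/(2.5 × 0.018) + 25 = 625/0.045 + 25 ≈ 13913.9 mm ≈ 13.9 m.

13.9 m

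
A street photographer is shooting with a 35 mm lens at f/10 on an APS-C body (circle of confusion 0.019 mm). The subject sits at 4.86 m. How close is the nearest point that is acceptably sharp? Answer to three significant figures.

Hyperfocal distance H = f²/(N·c) + f = 35²/(10 × 0.019) + 35 = 1225/0.19 + 35 ≈ 6482.4 mm ≈ 6.482 m.
Near limit Dn = s·(H − f)/(H + s − 2f) = 4860 × (6482.4 − 35) / (6482.4 + 4860 − 2 × 35) = 4860 × 6447.4 / 11272.4 ≈ 2779.7 mm ≈ 2.78 m.

2.78 m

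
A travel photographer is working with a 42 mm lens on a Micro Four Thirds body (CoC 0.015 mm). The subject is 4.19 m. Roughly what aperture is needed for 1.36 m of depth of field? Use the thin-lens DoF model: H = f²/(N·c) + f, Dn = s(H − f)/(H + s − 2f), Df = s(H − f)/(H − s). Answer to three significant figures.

f/4.49

Write h = H − f = f²/(N·c). The thin-lens limits are Dn = s·h/(h + (s−f)) and Df = s·h/(h − (s−f)), so DoF = Df − Dn = 2·s·(s−f)·h / (h² − (s−f)²).
That is a quadratic in h: DoF·h² − 2·s·(s−f)·h − DoF·(s−f)² = 0 ⇒ h = (s−f)·(s + √(s² + DoF²)) / DoF = 4148 × (4190 + √(4190² + 1360²)) / 1360 = 4148 × (4190 + 4405.19) / 1360 ≈ 26215 mm.
Then N = f²/(c·h) = 42² / (0.015 × 26215) = 1764 / 393.23 ≈ 4.49.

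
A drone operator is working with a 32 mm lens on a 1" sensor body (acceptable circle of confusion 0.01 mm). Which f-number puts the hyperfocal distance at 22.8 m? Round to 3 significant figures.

f/4.50

Rearrange H = f²/(N·c) + f for N: N = f² / ((H − f)·c).
N = 32² / ((22800 − 32) × 0.01) = 1024 / 227.7 ≈ 4.50.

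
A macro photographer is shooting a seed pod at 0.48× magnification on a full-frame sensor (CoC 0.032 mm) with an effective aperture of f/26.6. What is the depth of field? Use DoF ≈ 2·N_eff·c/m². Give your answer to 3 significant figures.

At magnification m, DoF ≈ 2·N_eff·c/m² = 2 × 26.6 × 0.032 / 0.48² = 1.702 / 0.2304 ≈ 7.39 mm.

7.39 mm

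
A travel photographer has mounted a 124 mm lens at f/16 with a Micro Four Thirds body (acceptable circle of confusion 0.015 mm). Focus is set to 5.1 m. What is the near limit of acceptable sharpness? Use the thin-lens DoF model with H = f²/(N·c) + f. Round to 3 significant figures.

4.73 m

Hyperfocal distance H = f²/(N·c) + f = 124²/(16 × 0.015) + 124 = 15376/0.24 + 124 ≈ 64190.7 mm ≈ 64.19 m.
Near limit Dn = s·(H − f)/(H + s − 2f) = 5100 × (64190.7 − 124) / (64190.7 + 5100 − 2 × 124) = 5100 × 64066.7 / 69042.7 ≈ 4732.4 mm ≈ 4.73 m.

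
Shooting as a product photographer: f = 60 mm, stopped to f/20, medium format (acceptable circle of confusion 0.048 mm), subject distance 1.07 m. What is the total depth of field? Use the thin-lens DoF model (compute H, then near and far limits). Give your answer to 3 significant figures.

Hyperfocal distance H = f²/(N·c) + f = 60²/(20 × 0.048) + 60 = 3600/0.96 + 60 ≈ 3810.0 mm ≈ 3.810 m.
Near limit Dn = s·(H − f)/(H + s − 2f) = 1070 × (3810.0 − 60) / (3810.0 + 1070 − 2 × 60) = 1070 × 3750.0 / 4760.0 ≈ 842.96 mm.
Far limit Df = s·(H − f)/(H − s) = 1070 × (3810.0 − 60) / (3810.0 − 1070) = 1070 × 3750.0 / 2740.0 ≈ 1464.42 mm.
Depth of field = Df − Dn = 1464.42 − 842.96 ≈ 621.46 mm ≈ 0.621 m.

0.621 m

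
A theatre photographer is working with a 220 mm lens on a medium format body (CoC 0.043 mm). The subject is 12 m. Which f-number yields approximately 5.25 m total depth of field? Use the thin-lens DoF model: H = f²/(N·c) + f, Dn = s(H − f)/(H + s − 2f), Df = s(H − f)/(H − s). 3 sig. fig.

f/20

Write h = H − f = f²/(N·c). The thin-lens limits are Dn = s·h/(h + (s−f)) and Df = s·h/(h − (s−f)), so DoF = Df − Dn = 2·s·(s−f)·h / (h² − (s−f)²).
That is a quadratic in h: DoF·h² − 2·s·(s−f)·h − DoF·(s−f)² = 0 ⇒ h = (s−f)·(s + √(s² + DoF²)) / DoF = 11780 × (12000 + √(12000² + 5250²)) / 5250 = 11780 × (12000 + 13098.2) / 5250 ≈ 56316 mm.
Then N = f²/(c·h) = 220² / (0.043 × 56316) = 48400 / 2421.6 ≈ 20.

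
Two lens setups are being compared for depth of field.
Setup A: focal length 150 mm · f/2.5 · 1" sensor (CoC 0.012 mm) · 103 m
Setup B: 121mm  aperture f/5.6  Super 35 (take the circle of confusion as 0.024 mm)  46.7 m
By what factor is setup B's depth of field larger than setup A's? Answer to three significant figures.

Setup A: H = 150²/(2.5×0.012) + 150 ≈ 750150.0 mm; DoF = Df − Dn = 119370 − 90579 ≈ 28791 mm.
Setup B: H = 121²/(5.6×0.024) + 121 ≈ 109057.0 mm; DoF = Df − Dn = 81584 − 32713 ≈ 48871 mm.
Ratio = 48871 / 28791 ≈ 1.70.

1.70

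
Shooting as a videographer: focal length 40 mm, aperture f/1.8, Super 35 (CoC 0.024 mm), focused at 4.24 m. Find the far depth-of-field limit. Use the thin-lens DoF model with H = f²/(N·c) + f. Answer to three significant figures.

4.78 m

Hyperfocal distance H = f²/(N·c) + f = 40²/(1.8 × 0.024) + 40 = 1600/0.0432 + 40 ≈ 37077.0 mm ≈ 37.08 m.
Far limit Df = s·(H − f)/(H − s) = 4240 × (37077.0 − 40) / (37077.0 − 4240) = 4240 × 37037.0 / 32837.0 ≈ 4782.3 mm ≈ 4.78 m.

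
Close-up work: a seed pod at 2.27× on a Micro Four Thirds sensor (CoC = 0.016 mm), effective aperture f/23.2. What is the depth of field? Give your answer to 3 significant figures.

0.144 mm

At magnification m, DoF ≈ 2·N_eff·c/m² = 2 × 23.2 × 0.016 / 2.27² = 0.7424 / 5.153 ≈ 0.144 mm.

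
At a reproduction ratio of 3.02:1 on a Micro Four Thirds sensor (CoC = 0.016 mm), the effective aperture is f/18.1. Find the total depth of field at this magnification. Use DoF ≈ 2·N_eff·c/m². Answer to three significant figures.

0.0635 mm

At magnification m, DoF ≈ 2·N_eff·c/m² = 2 × 18.1 × 0.016 / 3.02² = 0.5792 / 9.12 ≈ 0.0635 mm.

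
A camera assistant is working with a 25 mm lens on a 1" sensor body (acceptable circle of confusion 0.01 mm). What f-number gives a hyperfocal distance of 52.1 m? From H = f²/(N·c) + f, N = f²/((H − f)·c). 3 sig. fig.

f/1.20

Rearrange H = f²/(N·c) + f for N: N = f² / ((H − f)·c).
N = 25² / ((52100 − 25) × 0.01) = 625 / 520.8 ≈ 1.20.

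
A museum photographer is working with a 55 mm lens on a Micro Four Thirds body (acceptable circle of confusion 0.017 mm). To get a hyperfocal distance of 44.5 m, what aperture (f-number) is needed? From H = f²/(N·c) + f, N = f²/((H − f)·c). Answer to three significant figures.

Rearrange H = f²/(N·c) + f for N: N = f² / ((H − f)·c).
N = 55² / ((44500 − 55) × 0.017) = 3025 / 755.6 ≈ 4.

f/4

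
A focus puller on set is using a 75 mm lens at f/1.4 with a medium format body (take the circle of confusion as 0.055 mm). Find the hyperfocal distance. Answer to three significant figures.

Hyperfocal distance H = f²/(N·c) + f = 75²/(1.4 × 0.055) + 75 = 5625/0.077 + 75 ≈ 73126.9 mm ≈ 73.1 m.

73.1 m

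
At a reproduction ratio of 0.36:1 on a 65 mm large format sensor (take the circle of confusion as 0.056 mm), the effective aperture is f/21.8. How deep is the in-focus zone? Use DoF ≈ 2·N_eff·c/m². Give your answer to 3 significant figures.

At magnification m, DoF ≈ 2·N_eff·c/m² = 2 × 21.8 × 0.056 / 0.36² = 2.442 / 0.1296 ≈ 18.8 mm.

18.8 mm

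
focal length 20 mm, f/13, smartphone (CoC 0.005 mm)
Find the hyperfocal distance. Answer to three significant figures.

6.17 m

Hyperfocal distance H = f²/(N·c) + f = 20²/(13 × 0.005) + 20 = 400/0.065 + 20 ≈ 6173.8 mm ≈ 6.17 m.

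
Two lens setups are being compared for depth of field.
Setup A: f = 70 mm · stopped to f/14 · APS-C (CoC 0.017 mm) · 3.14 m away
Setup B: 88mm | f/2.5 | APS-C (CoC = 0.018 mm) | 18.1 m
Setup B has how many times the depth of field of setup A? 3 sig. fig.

Setup A: H = 70²/(14×0.017) + 70 ≈ 20658.2 mm; DoF = Df − Dn = 3690.27 − 2732.54 ≈ 957.73 mm.
Setup B: H = 88²/(2.5×0.018) + 88 ≈ 172176.9 mm; DoF = Df − Dn = 20215.9 − 16385.0 ≈ 3830.9 mm.
Ratio = 3830.9 / 957.73 ≈ 4.00.

4.00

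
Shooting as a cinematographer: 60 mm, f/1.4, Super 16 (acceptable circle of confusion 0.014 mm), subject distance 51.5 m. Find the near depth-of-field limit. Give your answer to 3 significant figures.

40.2 m

Hyperfocal distance H = f²/(N·c) + f = 60²/(1.4 × 0.014) + 60 = 3600/0.0196 + 60 ≈ 183733.5 mm ≈ 183.7 m.
Near limit Dn = s·(H − f)/(H + s − 2f) = 51500 × (183733.5 − 60) / (183733.5 + 51500 − 2 × 60) = 51500 × 183673.5 / 235113.5 ≈ 40232 mm ≈ 40.2 m.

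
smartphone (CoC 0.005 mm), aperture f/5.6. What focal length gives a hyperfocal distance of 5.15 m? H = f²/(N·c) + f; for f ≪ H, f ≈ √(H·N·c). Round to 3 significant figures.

12.0 mm

From H = f²/(N·c) + f, with f ≪ H: f ≈ √(H·N·c) = √(5150 × 5.6 × 0.005) = √144.20 ≈ 12.01 mm.
The +f correction barely moves this — solving exactly, f² + N·c·f − N·c·H = 0 ⇒ f = (−N·c + √((N·c)² + 4·N·c·H))/2 = (−0.028 + √576.80)/2 ≈ 11.994 mm, so f ≈ 12.0 mm.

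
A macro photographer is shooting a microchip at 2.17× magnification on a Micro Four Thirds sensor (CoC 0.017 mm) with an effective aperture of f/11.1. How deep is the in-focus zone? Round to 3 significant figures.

0.0801 mm

At magnification m, DoF ≈ 2·N_eff·c/m² = 2 × 11.1 × 0.017 / 2.17² = 0.3774 / 4.709 ≈ 0.0801 mm.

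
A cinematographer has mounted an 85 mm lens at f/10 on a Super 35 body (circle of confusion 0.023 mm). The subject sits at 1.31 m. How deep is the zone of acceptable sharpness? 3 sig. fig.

102 mm

Hyperfocal distance H = f²/(N·c) + f = 85²/(10 × 0.023) + 85 = 7225/0.23 + 85 ≈ 31498.0 mm ≈ 31.50 m.
Near limit Dn = s·(H − f)/(H + s − 2f) = 1310 × (31498.0 − 85) / (31498.0 + 1310 − 2 × 85) = 1310 × 31413.0 / 32638.0 ≈ 1260.83 mm.
Far limit Df = s·(H − f)/(H − s) = 1310 × (31498.0 − 85) / (31498.0 − 1310) = 1310 × 31413.0 / 30188.0 ≈ 1363.16 mm.
Depth of field = Df − Dn = 1363.16 − 1260.83 ≈ 102.33 mm.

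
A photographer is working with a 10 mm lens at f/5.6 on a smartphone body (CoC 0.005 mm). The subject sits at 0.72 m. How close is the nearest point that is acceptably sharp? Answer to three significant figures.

Hyperfocal distance H = f²/(N·c) + f = 10²/(5.6 × 0.005) + 10 = 100/0.028 + 10 ≈ 3581.4 mm ≈ 3.581 m.
Near limit Dn = s·(H − f)/(H + s − 2f) = 720 × (3581.4 − 10) / (3581.4 + 720 − 2 × 10) = 720 × 3571.4 / 4281.4 ≈ 600.60 mm ≈ 0.601 m.

0.601 m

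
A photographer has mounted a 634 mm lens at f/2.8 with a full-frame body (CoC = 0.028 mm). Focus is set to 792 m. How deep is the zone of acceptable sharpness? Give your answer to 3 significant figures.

Hyperfocal distance H = f²/(N·c) + f = 634²/(2.8 × 0.028) + 634 = 401956/0.0784 + 634 ≈ 5127623.8 mm ≈ 5128 m.
Near limit Dn = s·(H − f)/(H + s − 2f) = 792000 × (5127623.8 − 634) / (5127623.8 + 792000 − 2 × 634) = 792000 × 5126989.8 / 5918355.8 ≈ 686099 mm.
Far limit Df = s·(H − f)/(H − s) = 792000 × (5127623.8 − 634) / (5127623.8 − 792000) = 792000 × 5126989.8 / 4335623.8 ≈ 936561 mm.
Depth of field = Df − Dn = 936561 − 686099 ≈ 250462 mm ≈ 250 m.

250 m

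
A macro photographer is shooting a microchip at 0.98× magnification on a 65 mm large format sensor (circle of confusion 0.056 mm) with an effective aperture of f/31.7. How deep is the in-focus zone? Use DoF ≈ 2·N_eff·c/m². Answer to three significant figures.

3.70 mm

At magnification m, DoF ≈ 2·N_eff·c/m² = 2 × 31.7 × 0.056 / 0.98² = 3.55 / 0.9604 ≈ 3.7 mm.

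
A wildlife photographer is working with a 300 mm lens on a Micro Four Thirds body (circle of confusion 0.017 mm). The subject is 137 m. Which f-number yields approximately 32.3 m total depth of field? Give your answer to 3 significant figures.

Write h = H − f = f²/(N·c). The thin-lens limits are Dn = s·h/(h + (s−f)) and Df = s·h/(h − (s−f)), so DoF = Df − Dn = 2·s·(s−f)·h / (h² − (s−f)²).
That is a quadratic in h: DoF·h² − 2·s·(s−f)·h − DoF·(s−f)² = 0 ⇒ h = (s−f)·(s + √(s² + DoF²)) / DoF = 136700 × (137000 + √(137000² + 32300²)) / 32300 = 136700 × (137000 + 140756) / 32300 ≈ 1175519 mm.
Then N = f²/(c·h) = 300² / (0.017 × 1175519) = 90000 / 19984 ≈ 4.50.

f/4.50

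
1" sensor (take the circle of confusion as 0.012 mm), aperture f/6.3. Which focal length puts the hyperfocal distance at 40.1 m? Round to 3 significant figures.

From H = f²/(N·c) + f, with f ≪ H: f ≈ √(H·N·c) = √(40100 × 6.3 × 0.012) = √3031.6 ≈ 55.06 mm.
Exact: f² + N·c·f − N·c·H = 0 ⇒ f = (−N·c + √((N·c)² + 4·N·c·H))/2 = (−0.0756 + √12126)/2 ≈ 55.022 mm ≈ 55.0 mm.

55.0 mm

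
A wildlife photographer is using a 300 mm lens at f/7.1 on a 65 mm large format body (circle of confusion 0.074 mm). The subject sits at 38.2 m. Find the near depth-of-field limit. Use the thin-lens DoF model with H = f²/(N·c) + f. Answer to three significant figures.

Hyperfocal distance H = f²/(N·c) + f = 300²/(7.1 × 0.074) + 300 = 90000/0.5254 + 300 ≈ 171598.1 mm ≈ 171.6 m.
Near limit Dn = s·(H − f)/(H + s − 2f) = 38200 × (171598.1 − 300) / (171598.1 + 38200 − 2 × 300) = 38200 × 171298.1 / 209198.1 ≈ 31279 mm ≈ 31.3 m.

31.3 m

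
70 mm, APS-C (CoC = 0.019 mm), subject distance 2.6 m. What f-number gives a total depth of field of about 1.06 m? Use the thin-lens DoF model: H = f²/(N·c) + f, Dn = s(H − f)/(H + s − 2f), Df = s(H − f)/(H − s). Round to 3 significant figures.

Write h = H − f = f²/(N·c). The thin-lens limits are Dn = s·h/(h + (s−f)) and Df = s·h/(h − (s−f)), so DoF = Df − Dn = 2·s·(s−f)·h / (h² − (s−f)²).
That is a quadratic in h: DoF·h² − 2·s·(s−f)·h − DoF·(s−f)² = 0 ⇒ h = (s−f)·(s + √(s² + DoF²)) / DoF = 2530 × (2600 + √(2600² + 1060²)) / 1060 = 2530 × (2600 + 2807.77) / 1060 ≈ 12907 mm.
Then N = f²/(c·h) = 70² / (0.019 × 12907) = 4900 / 245.24 ≈ 20.

f/20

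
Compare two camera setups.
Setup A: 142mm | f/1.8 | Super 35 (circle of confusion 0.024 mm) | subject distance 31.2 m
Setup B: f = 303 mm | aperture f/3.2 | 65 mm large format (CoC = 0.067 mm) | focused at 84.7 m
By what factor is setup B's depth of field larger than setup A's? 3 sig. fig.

8.33

Setup A: H = 142²/(1.8×0.024) + 142 ≈ 466901.3 mm; DoF = Df − Dn = 33424.0 − 29253.5 ≈ 4170.5 mm.
Setup B: H = 303²/(3.2×0.067) + 303 ≈ 428516.6 mm; DoF = Df − Dn = 105491 − 70755 ≈ 34736 mm.
Ratio = 34736 / 4170.5 ≈ 8.33.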